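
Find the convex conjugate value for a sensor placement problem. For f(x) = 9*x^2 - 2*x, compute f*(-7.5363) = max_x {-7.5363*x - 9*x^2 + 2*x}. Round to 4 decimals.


f*(y) = sup_x {y*x - a*x^2 - b*x} = sup_x {(y-b)*x - a*x^2}
FOC: (y - b) - 2a*x = 0 => x* = (y - b)/(2a)
x* = (-7.5363 + 2)/(2*9) = -0.3076
f*(-7.5363) = (y-b)^2/(4a) = (-7.5363 + 2)^2/(4*9)
= 30.6506/36 = 0.8514


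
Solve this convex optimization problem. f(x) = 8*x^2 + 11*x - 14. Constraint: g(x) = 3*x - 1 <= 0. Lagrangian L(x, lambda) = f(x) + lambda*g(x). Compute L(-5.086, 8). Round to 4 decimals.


Step 1: Evaluate f(x).
f(-5.086) = 8*(-5.086)^2 + 11*(-5.086) - 14 = 136.9932
Step 2: Evaluate g(x).
g(-5.086) = 3*-5.086 - 1 = -16.258
Step 3: Compute Lagrangian.
L = 136.9932 + 8*-16.258 = 6.9292


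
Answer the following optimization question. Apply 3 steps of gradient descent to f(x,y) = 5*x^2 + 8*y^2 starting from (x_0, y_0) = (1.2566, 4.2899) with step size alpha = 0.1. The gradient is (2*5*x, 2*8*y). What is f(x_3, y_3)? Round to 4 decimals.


Gradient descent on f(x,y) = 5*x^2 + 8*y^2.
Starting point: (1.2566, 4.2899), alpha = 0.1
Step 1: grad_x = 2*5*1.2566 = 12.566, grad_y = 2*8*4.2899 = 68.6384
  x_1 = 1.2566 - 0.1*12.566 = 0.0
  y_1 = 4.2899 - 0.1*68.6384 = -2.5739
Step 2: grad_x = 2*5*0.0 = 0.0, grad_y = 2*8*-2.5739 = -41.183
  x_2 = 0.0 - 0.1*0.0 = 0.0
  y_2 = -2.5739 - 0.1*-41.183 = 1.5444
Step 3: grad_x = 2*5*0.0 = 0.0, grad_y = 2*8*1.5444 = 24.7098
  x_3 = 0.0 - 0.1*0.0 = 0.0
  y_3 = 1.5444 - 0.1*24.7098 = -0.9266
f(0.0, -0.9266) = 5*0.0^2 + 8*(-0.9266)^2 = 6.869


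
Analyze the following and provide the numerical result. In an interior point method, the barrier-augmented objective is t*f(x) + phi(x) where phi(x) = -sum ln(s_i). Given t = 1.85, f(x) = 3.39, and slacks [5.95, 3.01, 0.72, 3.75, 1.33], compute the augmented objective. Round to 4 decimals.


Step 1: Compute log-barrier.
ln values: [1.7834, 1.1019, -0.3285, 1.3218, 0.2852]
phi = -(1.7834 + 1.1019 - 0.3285 + 1.3218 + 0.2852) = -4.1638
Step 2: Compute augmented objective.
t*f(x) = 1.85*3.39 = 6.2715
Total = 6.2715 - 4.1638 = 2.1077


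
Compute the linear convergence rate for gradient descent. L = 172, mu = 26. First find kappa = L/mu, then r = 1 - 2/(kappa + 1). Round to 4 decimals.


Step 1: Compute the condition number.
kappa = L/mu = 172/26 = 6.6154
Step 2: Compute the convergence rate.
r = 1 - 2/(kappa + 1) = 1 - 2*mu/(L + mu) = (L - mu)/(L + mu) = 146/198 = 0.7374


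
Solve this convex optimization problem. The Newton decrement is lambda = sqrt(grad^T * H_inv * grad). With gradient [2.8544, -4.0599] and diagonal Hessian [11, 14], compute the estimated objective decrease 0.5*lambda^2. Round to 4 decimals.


Step 1: H is diagonal, so H^(-1) * g = [0.2595, -0.29].
Step 2: g^T H^(-1) g = sum_i g_i^2 / H_ii
  = (2.8544)^2/11 + (-4.0599)^2/14
  = 0.7407 + 1.1773 = 1.918
Step 3: Objective decrease = 0.5 * g^T H^(-1) g = 0.959


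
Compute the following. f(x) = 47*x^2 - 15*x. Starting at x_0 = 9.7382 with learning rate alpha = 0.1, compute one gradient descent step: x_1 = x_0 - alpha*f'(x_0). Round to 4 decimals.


We compute the gradient at x_0 and apply the update.
f'(x) = 94*x - 15
f'(9.7382) = 94*9.7382 - 15 = 900.3908
x_1 = 9.7382 - 0.1*900.3908 = -80.3009


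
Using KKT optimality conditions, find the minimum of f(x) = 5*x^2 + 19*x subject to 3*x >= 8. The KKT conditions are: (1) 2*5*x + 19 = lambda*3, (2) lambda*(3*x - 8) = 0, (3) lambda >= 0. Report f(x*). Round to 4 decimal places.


Step 1: Try lambda = 0 (constraint inactive).
x_unc = -19/(2*5) = -1.9
Check: 3*-1.9 = -5.7 < 8 -- violated!
Step 2: Constraint must be active: 3*x = 8
x* = 8/3 = 2.6667 (rounded; the exact value 8/3 is used below)
lambda = (2*5*(8/3) + 19)/3 = 15.2222
Step 3: Compute optimal value.
f(x*) = 5*(8/3)^2 + 19*(8/3) = 86.2222


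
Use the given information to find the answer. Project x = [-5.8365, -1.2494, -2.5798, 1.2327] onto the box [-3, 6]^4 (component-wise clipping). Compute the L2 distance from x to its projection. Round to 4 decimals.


Project each component onto [-3, 6].
clip(-5.8365) = -3.0, clip(-1.2494) = -1.2494, clip(-2.5798) = -2.5798, clip(1.2327) = 1.2327
Projection = [-3.0, -1.2494, -2.5798, 1.2327]
Squared diffs: [8.0457, 0.0, 0.0, 0.0]
Distance = sqrt(8.0457) = 2.8365


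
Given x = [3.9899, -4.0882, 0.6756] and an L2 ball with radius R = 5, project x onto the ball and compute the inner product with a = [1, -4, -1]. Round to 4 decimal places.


Step 1: Compute ||x|| (intermediates to 6 decimals).
||x|| = sqrt(3.9899^2 + (-4.0882)^2 + 0.6756^2) = 5.752314
Step 2: Project.
Since ||x|| > R, scale = R/||x|| = 5/5.752314 = 0.869215, proj(x) = scale * x
proj(x) = [3.468081, -3.553525, 0.587242]
Step 3: Dot product.
a^T * proj(x) = 1*3.468081 - 4*(-3.553525) - 1*0.587242 = 17.0949


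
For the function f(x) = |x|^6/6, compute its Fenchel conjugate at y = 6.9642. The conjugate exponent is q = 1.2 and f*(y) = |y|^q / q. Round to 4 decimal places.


The conjugate exponent q satisfies 1/p + 1/q = 1.
p = 6, so q = 6/(6 - 1) = 1.2
|y|^q = 6.9642^1.2 = 10.267
f*(6.9642) = 10.267 / 1.2 = 8.5559


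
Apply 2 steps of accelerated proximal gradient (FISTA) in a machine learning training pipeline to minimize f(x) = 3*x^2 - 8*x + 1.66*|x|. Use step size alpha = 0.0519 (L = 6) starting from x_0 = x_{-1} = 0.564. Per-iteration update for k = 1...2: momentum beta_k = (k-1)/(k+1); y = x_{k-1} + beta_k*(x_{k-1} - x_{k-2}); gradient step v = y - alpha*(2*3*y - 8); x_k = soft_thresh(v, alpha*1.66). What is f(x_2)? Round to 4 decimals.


FISTA on f(x) = 3*x^2 - 8*x + 1.66*|x|
L = 6, alpha = 0.0519
Iteration 1: beta = 0.0, y = 0.564 + 0.0*(0.564 - 0.564) = 0.564
  grad(y) = -4.616, v = y - alpha*grad = 0.8036
  prox(v) = soft_thresh(0.8036, 0.0862) = 0.7174
Iteration 2: beta = 0.3333, y = 0.7174 + 0.3333*(0.7174 - 0.564) = 0.7686
  grad(y) = -3.3887, v = y - alpha*grad = 0.9444
  prox(v) = soft_thresh(0.9444, 0.0862) = 0.8583
f(x_2) = 3*0.8583^2 - 8*0.8583 + 1.66*|0.8583| = -3.2316


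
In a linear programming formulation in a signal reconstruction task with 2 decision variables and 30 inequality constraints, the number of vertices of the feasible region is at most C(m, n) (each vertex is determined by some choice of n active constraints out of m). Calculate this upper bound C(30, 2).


Each vertex corresponds to some choice of n active constraints out of m, so the number of vertices is at most C(m, n) = m! / (n!(m-n)!).
m = 30, n = 2
Numerator: 30 * 29
Denominator: 2! = 2
C(30, 2) = 435


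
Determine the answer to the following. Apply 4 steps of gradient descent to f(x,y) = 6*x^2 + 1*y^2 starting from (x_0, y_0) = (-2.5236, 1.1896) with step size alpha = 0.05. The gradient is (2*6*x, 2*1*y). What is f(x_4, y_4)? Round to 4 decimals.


Gradient descent on f(x,y) = 6*x^2 + 1*y^2.
Starting point: (-2.5236, 1.1896), alpha = 0.05
Step 1: grad_x = 2*6*-2.5236 = -30.2832, grad_y = 2*1*1.1896 = 2.3792
  x_1 = -2.5236 - 0.05*-30.2832 = -1.0094
  y_1 = 1.1896 - 0.05*2.3792 = 1.0706
Step 2: grad_x = 2*6*-1.0094 = -12.1133, grad_y = 2*1*1.0706 = 2.1413
  x_2 = -1.0094 - 0.05*-12.1133 = -0.4038
  y_2 = 1.0706 - 0.05*2.1413 = 0.9636
Step 3: grad_x = 2*6*-0.4038 = -4.8453, grad_y = 2*1*0.9636 = 1.9272
  x_3 = -0.4038 - 0.05*-4.8453 = -0.1615
  y_3 = 0.9636 - 0.05*1.9272 = 0.8672
Step 4: grad_x = 2*6*-0.1615 = -1.9381, grad_y = 2*1*0.8672 = 1.7344
  x_4 = -0.1615 - 0.05*-1.9381 = -0.0646
  y_4 = 0.8672 - 0.05*1.7344 = 0.7805
f(-0.0646, 0.7805) = 6*(-0.0646)^2 + 1*0.7805^2 = 0.6342


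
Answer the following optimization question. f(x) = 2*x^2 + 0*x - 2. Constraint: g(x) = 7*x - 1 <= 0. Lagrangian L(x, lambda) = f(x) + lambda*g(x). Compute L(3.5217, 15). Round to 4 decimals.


Step 1: Evaluate f(x).
f(3.5217) = 2*3.5217^2 + 0*3.5217 - 2 = 22.8047
Step 2: Evaluate g(x).
g(3.5217) = 7*3.5217 - 1 = 23.6519
Step 3: Compute Lagrangian.
L = 22.8047 + 15*23.6519 = 377.5832


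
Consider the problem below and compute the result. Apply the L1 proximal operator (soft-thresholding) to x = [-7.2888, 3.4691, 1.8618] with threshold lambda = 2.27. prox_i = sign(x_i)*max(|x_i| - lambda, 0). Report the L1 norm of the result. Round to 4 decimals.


Soft-thresholding with lambda = 2.27:
prox(-7.2888) = sign(-7.2888)*max(|-7.2888| - 2.27, 0) = -5.0188
prox(3.4691) = sign(3.4691)*max(|3.4691| - 2.27, 0) = 1.1991
prox(1.8618) = sign(1.8618)*max(|1.8618| - 2.27, 0) = 0.0
prox(x) = [-5.0188, 1.1991, 0.0]
||prox(x)||_1 = 5.0188 + 1.1991 + 0.0 = 6.2179


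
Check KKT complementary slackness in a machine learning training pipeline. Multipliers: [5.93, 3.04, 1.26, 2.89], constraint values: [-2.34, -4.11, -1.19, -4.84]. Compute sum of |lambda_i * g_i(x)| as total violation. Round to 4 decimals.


KKT complementary slackness check:
lambda_1 * g_1 = 5.93 * -2.34 = -13.8762
lambda_2 * g_2 = 3.04 * -4.11 = -12.4944
lambda_3 * g_3 = 1.26 * -1.19 = -1.4994
lambda_4 * g_4 = 2.89 * -4.84 = -13.9876
Total violation = 13.8762 + 12.4944 + 1.4994 + 13.9876 = 41.8576


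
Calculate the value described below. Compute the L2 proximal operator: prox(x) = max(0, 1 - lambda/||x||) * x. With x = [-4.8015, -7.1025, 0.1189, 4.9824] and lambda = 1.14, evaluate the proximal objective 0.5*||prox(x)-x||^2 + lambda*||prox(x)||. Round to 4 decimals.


Step 1: Compute ||x||.
||x|| = 9.9166
Step 2: Compute scaling factor.
scale = max(0, 1 - 1.14/9.9166) = 0.885
Step 3: prox(x) = [-4.2495, -6.286, 0.1052, 4.4096]
||prox(x)|| = 8.7766
Step 4: Proximal objective.
0.5*||prox-x||^2 = 0.6498
lambda*||prox|| = 10.0053
Total = 10.6551


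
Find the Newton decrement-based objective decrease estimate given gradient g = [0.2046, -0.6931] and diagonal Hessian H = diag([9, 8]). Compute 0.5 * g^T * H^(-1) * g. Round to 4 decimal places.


Step 1: H is diagonal, so H^(-1) * g = [0.0227, -0.0866].
Step 2: g^T H^(-1) g = sum_i g_i^2 / H_ii
  = (0.2046)^2/9 + (-0.6931)^2/8
  = 0.0047 + 0.06 = 0.0647
Step 3: Objective decrease = 0.5 * g^T H^(-1) g = 0.0323


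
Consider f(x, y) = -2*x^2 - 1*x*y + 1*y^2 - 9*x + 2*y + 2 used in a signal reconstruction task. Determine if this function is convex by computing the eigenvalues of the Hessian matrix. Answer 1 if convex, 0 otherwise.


The Hessian of f(x,y) = -2*x^2 - 1*x*y + 1*y^2 - 9*x + 2*y + 2 is:
H = [[-4, -1], [-1, 2]]
Trace = -4 + 2 = -2
Determinant = -4*2 - (-1)^2 = -9
Discriminant = (-2)^2 - 4*-9 = 40.0
Eigenvalues: lambda_1 = -4.1623, lambda_2 = 2.1623
The function is not convex.

0


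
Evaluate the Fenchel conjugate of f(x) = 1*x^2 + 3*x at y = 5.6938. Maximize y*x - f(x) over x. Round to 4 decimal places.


f*(y) = sup_x {y*x - a*x^2 - b*x} = sup_x {(y-b)*x - a*x^2}
FOC: (y - b) - 2a*x = 0 => x* = (y - b)/(2a)
x* = (5.6938 - 3)/(2*1) = 1.3469
f*(5.6938) = (y-b)^2/(4a) = (5.6938 - 3)^2/(4*1)
= 7.2566/4 = 1.8141


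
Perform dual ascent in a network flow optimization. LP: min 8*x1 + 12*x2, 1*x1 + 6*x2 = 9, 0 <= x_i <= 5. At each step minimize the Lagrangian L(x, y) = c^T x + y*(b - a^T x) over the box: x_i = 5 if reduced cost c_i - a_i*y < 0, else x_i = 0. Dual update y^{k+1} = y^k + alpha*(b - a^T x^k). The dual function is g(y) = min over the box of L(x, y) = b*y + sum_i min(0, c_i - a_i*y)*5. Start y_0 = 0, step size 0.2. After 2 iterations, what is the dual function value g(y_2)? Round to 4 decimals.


Dual ascent for LP: min 8*x1 + 12*x2, 1*x1 + 6*x2 = 9, 0 <= x_i <= 5
Step 1: y^k = 0.0, reduced costs: (8.0, 12.0)
  x^k = (0.0, 0.0), subgradient = b - a^T x = 9.0
  y^{k+1} = 0.0 + 0.2*9.0 = 1.8
Step 2: y^k = 1.8, reduced costs: (6.2, 1.2)
  x^k = (0.0, 0.0), subgradient = b - a^T x = 9.0
  y^{k+1} = 1.8 + 0.2*9.0 = 3.6
Dual objective at y_2 = 3.6: reduced costs (4.4, -9.6), box minimizer x = (0.0, 5.0)
g(y_2) = b*y + (c1 - a1*y)*x1 + (c2 - a2*y)*x2 = 9*3.6 + 4.4*0.0 + (-9.6)*5.0 = 32.4 + 0.0 - 48.0 = -15.6


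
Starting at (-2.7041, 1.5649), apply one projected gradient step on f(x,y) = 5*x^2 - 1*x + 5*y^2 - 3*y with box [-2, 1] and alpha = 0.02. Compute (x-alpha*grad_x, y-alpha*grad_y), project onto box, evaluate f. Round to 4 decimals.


Step 1: Compute gradient at (-2.7041, 1.5649).
grad_x = 2*5*-2.7041 - 1 = -28.041
grad_y = 2*5*1.5649 - 3 = 12.649
Step 2: Gradient step.
x_raw = -2.7041 - 0.02*-28.041 = -2.1433
y_raw = 1.5649 - 0.02*12.649 = 1.3119
Step 3: Project onto [-2, 1].
x_proj = clip(-2.1433) = -2.0
y_proj = clip(1.3119) = 1.0
Step 4: Evaluate f.
f(-2.0, 1.0) = 24.0


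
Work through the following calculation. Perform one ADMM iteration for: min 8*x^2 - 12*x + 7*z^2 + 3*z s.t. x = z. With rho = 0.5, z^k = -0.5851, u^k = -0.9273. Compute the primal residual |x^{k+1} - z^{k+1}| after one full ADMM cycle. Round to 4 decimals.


ADMM iteration with rho = 0.5, z^k = -0.5851, u^k = -0.9273
Step 1: x-update.
Minimize 8*x^2 - 12*x + (0.5/2)*(x + 0.5851 - 0.9273)^2
FOC: (2*8 + 0.5)*x = 12 + 0.5*(-0.5851 + 0.9273)
x^{k+1} = 0.7376
Step 2: z-update.
Minimize 7*z^2 + 3*z + (0.5/2)*(0.7376 - z - 0.9273)^2
FOC: (2*7 + 0.5)*z = -3 + 0.5*(0.7376 - 0.9273)
z^{k+1} = -0.2134
Step 3: u-update.
u^{k+1} = -0.9273 + 0.7376 + 0.2134 = 0.0238
Step 4: Primal residual = |0.7376 + 0.2134| = 0.9511


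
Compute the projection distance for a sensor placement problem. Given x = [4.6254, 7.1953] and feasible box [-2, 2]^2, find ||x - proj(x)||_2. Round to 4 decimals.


Project each component onto [-2, 2].
clip(4.6254) = 2.0, clip(7.1953) = 2.0
Projection = [2.0, 2.0]
Squared diffs: [6.8927, 26.9911]
Distance = sqrt(33.8838) = 5.821


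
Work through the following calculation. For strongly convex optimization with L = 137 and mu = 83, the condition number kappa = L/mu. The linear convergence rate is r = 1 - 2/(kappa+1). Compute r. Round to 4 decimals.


Step 1: Compute the condition number.
kappa = L/mu = 137/83 = 1.6506
Step 2: Compute the convergence rate.
r = 1 - 2/(kappa + 1) = 1 - 2*mu/(L + mu) = (L - mu)/(L + mu) = 54/220 = 0.2455


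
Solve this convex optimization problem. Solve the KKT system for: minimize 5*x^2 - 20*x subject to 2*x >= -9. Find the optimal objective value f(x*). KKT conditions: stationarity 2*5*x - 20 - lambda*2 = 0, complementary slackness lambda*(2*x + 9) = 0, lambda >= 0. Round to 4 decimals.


Step 1: Try lambda = 0 (constraint inactive).
Stationarity: 2*5*x - 20 = 0
x* = 20/(2*5) = 2.0
Check constraint: 2*2.0 = 4.0 >= -9 -- satisfied.
Step 2: Compute optimal value.
f(x*) = 5*2.0^2 - 20*2.0 = -20.0


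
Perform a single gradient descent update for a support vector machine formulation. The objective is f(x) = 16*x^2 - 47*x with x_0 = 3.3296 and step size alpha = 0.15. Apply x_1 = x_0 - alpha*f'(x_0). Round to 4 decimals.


We compute the gradient at x_0 and apply the update.
f'(x) = 32*x - 47
f'(3.3296) = 32*3.3296 - 47 = 59.5472
x_1 = 3.3296 - 0.15*59.5472 = -5.6025


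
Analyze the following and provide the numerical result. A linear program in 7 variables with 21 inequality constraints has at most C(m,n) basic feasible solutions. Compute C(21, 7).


Each vertex corresponds to some choice of n active constraints out of m, so the number of vertices is at most C(m, n) = m! / (n!(m-n)!).
m = 21, n = 7
Numerator: 21 * 20 * 19 * 18 * 17 * 16 * 15
Denominator: 7! = 5040
C(21, 7) = 116280


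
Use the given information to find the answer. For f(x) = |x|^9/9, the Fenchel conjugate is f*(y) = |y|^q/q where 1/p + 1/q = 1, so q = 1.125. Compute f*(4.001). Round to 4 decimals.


The conjugate exponent q satisfies 1/p + 1/q = 1.
p = 9, so q = 9/(9 - 1) = 1.125
|y|^q = 4.001^1.125 = 4.7582
f*(4.001) = 4.7582 / 1.125 = 4.2295


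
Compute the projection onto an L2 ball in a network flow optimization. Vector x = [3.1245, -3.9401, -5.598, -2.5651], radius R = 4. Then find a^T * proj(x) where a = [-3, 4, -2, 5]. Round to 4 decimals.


Step 1: Compute ||x|| (intermediates to 6 decimals).
||x|| = sqrt(3.1245^2 + (-3.9401)^2 + (-5.598)^2 + (-2.5651)^2) = 7.950109
Step 2: Project.
Since ||x|| > R, scale = R/||x|| = 4/7.950109 = 0.503138, proj(x) = scale * x
proj(x) = [1.572055, -1.982414, -2.816567, -1.290599]
Step 3: Dot product.
a^T * proj(x) = -3*1.572055 + 4*(-1.982414) - 2*(-2.816567) + 5*(-1.290599) = -13.4657


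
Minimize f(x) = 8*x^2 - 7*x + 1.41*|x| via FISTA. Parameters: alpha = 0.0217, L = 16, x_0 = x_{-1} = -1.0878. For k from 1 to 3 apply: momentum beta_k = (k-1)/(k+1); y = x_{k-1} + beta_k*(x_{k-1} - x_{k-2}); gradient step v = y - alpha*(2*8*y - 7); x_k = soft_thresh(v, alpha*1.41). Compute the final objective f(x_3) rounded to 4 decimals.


FISTA on f(x) = 8*x^2 - 7*x + 1.41*|x|
L = 16, alpha = 0.0217
Iteration 1: beta = 0.0, y = -1.0878 + 0.0*(-1.0878 + 1.0878) = -1.0878
  grad(y) = -24.4048, v = y - alpha*grad = -0.5582
  prox(v) = soft_thresh(-0.5582, 0.0306) = -0.5276
Iteration 2: beta = 0.3333, y = -0.5276 + 0.3333*(-0.5276 + 1.0878) = -0.3409
  grad(y) = -12.4543, v = y - alpha*grad = -0.0706
  prox(v) = soft_thresh(-0.0706, 0.0306) = -0.04
Iteration 3: beta = 0.5, y = -0.04 + 0.5*(-0.04 + 0.5276) = 0.2038
  grad(y) = -3.7399, v = y - alpha*grad = 0.2849
  prox(v) = soft_thresh(0.2849, 0.0306) = 0.2543
f(x_3) = 8*0.2543^2 - 7*0.2543 + 1.41*|0.2543| = -0.9042


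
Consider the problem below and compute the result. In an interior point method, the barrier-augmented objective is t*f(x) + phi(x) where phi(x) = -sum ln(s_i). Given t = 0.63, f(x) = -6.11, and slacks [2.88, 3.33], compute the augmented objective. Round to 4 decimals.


Step 1: Compute log-barrier.
ln values: [1.0578, 1.203]
phi = -(1.0578 + 1.203) = -2.2608
Step 2: Compute augmented objective.
t*f(x) = 0.63*-6.11 = -3.8493
Total = -3.8493 - 2.2608 = -6.1101


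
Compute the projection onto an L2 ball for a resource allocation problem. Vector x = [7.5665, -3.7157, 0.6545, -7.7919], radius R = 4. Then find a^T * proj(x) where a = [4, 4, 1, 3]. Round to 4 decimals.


Step 1: Compute ||x|| (intermediates to 6 decimals).
||x|| = sqrt(7.5665^2 + (-3.7157)^2 + 0.6545^2 + (-7.7919)^2) = 11.497844
Step 2: Project.
Since ||x|| > R, scale = R/||x|| = 4/11.497844 = 0.347891, proj(x) = scale * x
proj(x) = [2.632317, -1.292659, 0.227695, -2.710732]
Step 3: Dot product.
a^T * proj(x) = 4*2.632317 + 4*(-1.292659) + 1*0.227695 + 3*(-2.710732) = -2.5459


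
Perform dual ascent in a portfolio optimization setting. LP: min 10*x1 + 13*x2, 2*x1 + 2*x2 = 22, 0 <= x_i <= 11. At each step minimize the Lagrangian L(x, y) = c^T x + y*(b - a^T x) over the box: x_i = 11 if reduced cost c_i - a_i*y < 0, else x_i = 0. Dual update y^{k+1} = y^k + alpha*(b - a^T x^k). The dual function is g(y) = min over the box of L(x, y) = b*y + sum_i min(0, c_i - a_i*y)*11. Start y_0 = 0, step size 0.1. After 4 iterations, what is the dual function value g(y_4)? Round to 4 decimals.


Dual ascent for LP: min 10*x1 + 13*x2, 2*x1 + 2*x2 = 22, 0 <= x_i <= 11
Step 1: y^k = 0.0, reduced costs: (10.0, 13.0)
  x^k = (0.0, 0.0), subgradient = b - a^T x = 22.0
  y^{k+1} = 0.0 + 0.1*22.0 = 2.2
Step 2: y^k = 2.2, reduced costs: (5.6, 8.6)
  x^k = (0.0, 0.0), subgradient = b - a^T x = 22.0
  y^{k+1} = 2.2 + 0.1*22.0 = 4.4
Step 3: y^k = 4.4, reduced costs: (1.2, 4.2)
  x^k = (0.0, 0.0), subgradient = b - a^T x = 22.0
  y^{k+1} = 4.4 + 0.1*22.0 = 6.6
Step 4: y^k = 6.6, reduced costs: (-3.2, -0.2)
  x^k = (11.0, 11.0), subgradient = b - a^T x = -22.0
  y^{k+1} = 6.6 + 0.1*-22.0 = 4.4
Dual objective at y_4 = 4.4: reduced costs (1.2, 4.2), box minimizer x = (0.0, 0.0)
g(y_4) = b*y + (c1 - a1*y)*x1 + (c2 - a2*y)*x2 = 22*4.4 + 1.2*0.0 + 4.2*0.0 = 96.8 + 0.0 + 0.0 = 96.8


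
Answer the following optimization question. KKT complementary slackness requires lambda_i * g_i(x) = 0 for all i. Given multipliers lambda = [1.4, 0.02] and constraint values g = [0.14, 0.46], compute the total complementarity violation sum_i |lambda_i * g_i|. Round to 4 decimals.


KKT complementary slackness check:
lambda_1 * g_1 = 1.4 * 0.14 = 0.196
lambda_2 * g_2 = 0.02 * 0.46 = 0.0092
Total violation = 0.196 + 0.0092 = 0.2052


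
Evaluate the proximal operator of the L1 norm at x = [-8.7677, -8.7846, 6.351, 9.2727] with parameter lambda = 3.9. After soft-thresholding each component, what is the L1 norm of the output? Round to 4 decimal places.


Soft-thresholding with lambda = 3.9:
prox(-8.7677) = sign(-8.7677)*max(|-8.7677| - 3.9, 0) = -4.8677
prox(-8.7846) = sign(-8.7846)*max(|-8.7846| - 3.9, 0) = -4.8846
prox(6.351) = sign(6.351)*max(|6.351| - 3.9, 0) = 2.451
prox(9.2727) = sign(9.2727)*max(|9.2727| - 3.9, 0) = 5.3727
prox(x) = [-4.8677, -4.8846, 2.451, 5.3727]
||prox(x)||_1 = 4.8677 + 4.8846 + 2.451 + 5.3727 = 17.576


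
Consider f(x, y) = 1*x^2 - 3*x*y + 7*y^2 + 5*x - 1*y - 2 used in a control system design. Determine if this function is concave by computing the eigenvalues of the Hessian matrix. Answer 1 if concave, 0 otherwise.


The Hessian of f(x,y) = 1*x^2 - 3*x*y + 7*y^2 + 5*x - 1*y - 2 is:
H = [[2, -3], [-3, 14]]
Trace = 2 + 14 = 16
Determinant = 2*14 - (-3)^2 = 19
Discriminant = (16)^2 - 4*19 = 180.0
Eigenvalues: lambda_1 = 1.2918, lambda_2 = 14.7082
The function is not concave.

0


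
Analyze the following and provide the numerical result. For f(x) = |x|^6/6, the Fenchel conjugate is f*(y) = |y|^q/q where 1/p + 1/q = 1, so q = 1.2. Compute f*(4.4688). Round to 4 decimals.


The conjugate exponent q satisfies 1/p + 1/q = 1.
p = 6, so q = 6/(6 - 1) = 1.2
|y|^q = 4.4688^1.2 = 6.0288
f*(4.4688) = 6.0288 / 1.2 = 5.024


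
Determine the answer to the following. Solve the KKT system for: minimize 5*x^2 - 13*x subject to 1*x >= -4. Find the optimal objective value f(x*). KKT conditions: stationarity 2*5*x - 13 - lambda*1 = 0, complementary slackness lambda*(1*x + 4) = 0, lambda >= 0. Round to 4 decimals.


Step 1: Try lambda = 0 (constraint inactive).
Stationarity: 2*5*x - 13 = 0
x* = 13/(2*5) = 1.3
Check constraint: 1*1.3 = 1.3 >= -4 -- satisfied.
Step 2: Compute optimal value.
f(x*) = 5*1.3^2 - 13*1.3 = -8.45


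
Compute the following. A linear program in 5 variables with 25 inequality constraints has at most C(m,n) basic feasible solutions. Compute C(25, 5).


Each vertex corresponds to some choice of n active constraints out of m, so the number of vertices is at most C(m, n) = m! / (n!(m-n)!).
m = 25, n = 5
Numerator: 25 * 24 * 23 * 22 * 21
Denominator: 5! = 120
C(25, 5) = 53130


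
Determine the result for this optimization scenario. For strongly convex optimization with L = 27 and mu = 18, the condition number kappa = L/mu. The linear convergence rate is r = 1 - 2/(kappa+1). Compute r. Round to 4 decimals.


Step 1: Compute the condition number.
kappa = L/mu = 27/18 = 1.5
Step 2: Compute the convergence rate.
r = 1 - 2/(kappa + 1) = 1 - 2*mu/(L + mu) = (L - mu)/(L + mu) = 9/45 = 0.2


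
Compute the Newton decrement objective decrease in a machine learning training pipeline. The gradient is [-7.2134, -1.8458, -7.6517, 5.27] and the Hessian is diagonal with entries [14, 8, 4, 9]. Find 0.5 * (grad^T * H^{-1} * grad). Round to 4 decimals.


Step 1: H is diagonal, so H^(-1) * g = [-0.5152, -0.2307, -1.9129, 0.5856].
Step 2: g^T H^(-1) g = sum_i g_i^2 / H_ii
  = (-7.2134)^2/14 + (-1.8458)^2/8 + (-7.6517)^2/4 + (5.27)^2/9
  = 3.7167 + 0.4259 + 14.6371 + 3.0859 = 21.8655
Step 3: Objective decrease = 0.5 * g^T H^(-1) g = 10.9328


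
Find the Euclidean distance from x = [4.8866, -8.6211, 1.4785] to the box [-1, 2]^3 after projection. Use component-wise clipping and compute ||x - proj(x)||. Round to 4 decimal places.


Project each component onto [-1, 2].
clip(4.8866) = 2.0, clip(-8.6211) = -1.0, clip(1.4785) = 1.4785
Projection = [2.0, -1.0, 1.4785]
Squared diffs: [8.3325, 58.0812, 0.0]
Distance = sqrt(66.4137) = 8.1495


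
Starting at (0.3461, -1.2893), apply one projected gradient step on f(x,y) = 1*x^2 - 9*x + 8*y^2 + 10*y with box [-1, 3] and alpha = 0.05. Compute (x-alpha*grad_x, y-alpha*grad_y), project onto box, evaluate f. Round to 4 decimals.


Step 1: Compute gradient at (0.3461, -1.2893).
grad_x = 2*1*0.3461 - 9 = -8.3078
grad_y = 2*8*-1.2893 + 10 = -10.6288
Step 2: Gradient step.
x_raw = 0.3461 - 0.05*-8.3078 = 0.7615
y_raw = -1.2893 - 0.05*-10.6288 = -0.7579
Step 3: Project onto [-1, 3].
x_proj = clip(0.7615) = 0.7615
y_proj = clip(-0.7579) = -0.7579
Step 4: Evaluate f.
f(0.7615, -0.7579) = -9.2573


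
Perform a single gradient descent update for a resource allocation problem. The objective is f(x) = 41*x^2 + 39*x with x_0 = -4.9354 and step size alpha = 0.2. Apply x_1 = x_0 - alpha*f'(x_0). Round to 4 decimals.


We compute the gradient at x_0 and apply the update.
f'(x) = 82*x + 39
f'(-4.9354) = 82*-4.9354 + 39 = -365.7028
x_1 = -4.9354 - 0.2*-365.7028 = 68.2052


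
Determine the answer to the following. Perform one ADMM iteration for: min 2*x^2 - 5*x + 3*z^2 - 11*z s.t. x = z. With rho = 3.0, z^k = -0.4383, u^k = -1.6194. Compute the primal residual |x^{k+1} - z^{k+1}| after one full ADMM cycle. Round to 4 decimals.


ADMM iteration with rho = 3.0, z^k = -0.4383, u^k = -1.6194
Step 1: x-update.
Minimize 2*x^2 - 5*x + (3.0/2)*(x + 0.4383 - 1.6194)^2
FOC: (2*2 + 3.0)*x = 5 + 3.0*(-0.4383 + 1.6194)
x^{k+1} = 1.2205
Step 2: z-update.
Minimize 3*z^2 - 11*z + (3.0/2)*(1.2205 - z - 1.6194)^2
FOC: (2*3 + 3.0)*z = 11 + 3.0*(1.2205 - 1.6194)
z^{k+1} = 1.0892
Step 3: u-update.
u^{k+1} = -1.6194 + 1.2205 - 1.0892 = -1.4882
Step 4: Primal residual = |1.2205 - 1.0892| = 0.1312


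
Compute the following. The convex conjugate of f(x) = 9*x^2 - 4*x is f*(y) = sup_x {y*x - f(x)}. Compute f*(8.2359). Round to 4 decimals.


f*(y) = sup_x {y*x - a*x^2 - b*x} = sup_x {(y-b)*x - a*x^2}
FOC: (y - b) - 2a*x = 0 => x* = (y - b)/(2a)
x* = (8.2359 + 4)/(2*9) = 0.6798
f*(8.2359) = (y-b)^2/(4a) = (8.2359 + 4)^2/(4*9)
= 149.7172/36 = 4.1588


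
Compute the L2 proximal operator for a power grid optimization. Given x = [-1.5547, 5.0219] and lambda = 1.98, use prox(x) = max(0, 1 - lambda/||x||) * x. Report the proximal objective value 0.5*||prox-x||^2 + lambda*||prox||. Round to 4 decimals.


Step 1: Compute ||x||.
||x|| = 5.257
Step 2: Compute scaling factor.
scale = max(0, 1 - 1.98/5.257) = 0.6234
Step 3: prox(x) = [-0.9691, 3.1305]
||prox(x)|| = 3.277
Step 4: Proximal objective.
0.5*||prox-x||^2 = 1.9602
lambda*||prox|| = 6.4885
Total = 8.4488


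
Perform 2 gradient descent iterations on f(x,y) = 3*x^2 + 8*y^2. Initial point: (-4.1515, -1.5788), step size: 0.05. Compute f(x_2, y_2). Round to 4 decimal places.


Gradient descent on f(x,y) = 3*x^2 + 8*y^2.
Starting point: (-4.1515, -1.5788), alpha = 0.05
Step 1: grad_x = 2*3*-4.1515 = -24.909, grad_y = 2*8*-1.5788 = -25.2608
  x_1 = -4.1515 - 0.05*-24.909 = -2.9061
  y_1 = -1.5788 - 0.05*-25.2608 = -0.3158
Step 2: grad_x = 2*3*-2.9061 = -17.4363, grad_y = 2*8*-0.3158 = -5.0522
  x_2 = -2.9061 - 0.05*-17.4363 = -2.0342
  y_2 = -0.3158 - 0.05*-5.0522 = -0.0632
f(-2.0342, -0.0632) = 3*(-2.0342)^2 + 8*(-0.0632)^2 = 12.4462


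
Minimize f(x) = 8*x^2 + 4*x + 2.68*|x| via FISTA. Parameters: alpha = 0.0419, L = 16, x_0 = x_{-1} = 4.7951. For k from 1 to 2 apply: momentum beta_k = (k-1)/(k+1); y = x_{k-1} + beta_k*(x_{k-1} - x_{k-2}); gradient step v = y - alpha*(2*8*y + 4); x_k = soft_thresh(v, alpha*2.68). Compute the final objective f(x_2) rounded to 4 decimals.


FISTA on f(x) = 8*x^2 + 4*x + 2.68*|x|
L = 16, alpha = 0.0419
Iteration 1: beta = 0.0, y = 4.7951 + 0.0*(4.7951 - 4.7951) = 4.7951
  grad(y) = 80.7216, v = y - alpha*grad = 1.4129
  prox(v) = soft_thresh(1.4129, 0.1123) = 1.3006
Iteration 2: beta = 0.3333, y = 1.3006 + 0.3333*(1.3006 - 4.7951) = 0.1357
  grad(y) = 6.1717, v = y - alpha*grad = -0.1229
  prox(v) = soft_thresh(-0.1229, 0.1123) = -0.0106
f(x_2) = 8*(-0.0106)^2 + 4*(-0.0106) + 2.68*|-0.0106| = -0.0131


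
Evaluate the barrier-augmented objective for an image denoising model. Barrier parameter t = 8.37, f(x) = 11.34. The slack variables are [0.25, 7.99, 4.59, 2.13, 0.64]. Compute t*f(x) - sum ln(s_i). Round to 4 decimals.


Step 1: Compute log-barrier.
ln values: [-1.3863, 2.0782, 1.5239, 0.7561, -0.4463]
phi = -(-1.3863 + 2.0782 + 1.5239 + 0.7561 - 0.4463) = -2.5256
Step 2: Compute augmented objective.
t*f(x) = 8.37*11.34 = 94.9158
Total = 94.9158 - 2.5256 = 92.3902


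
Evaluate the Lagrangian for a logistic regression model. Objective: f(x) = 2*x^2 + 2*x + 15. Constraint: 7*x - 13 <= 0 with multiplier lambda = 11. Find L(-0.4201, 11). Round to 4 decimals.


Step 1: Evaluate f(x).
f(-0.4201) = 2*(-0.4201)^2 + 2*(-0.4201) + 15 = 14.5128
Step 2: Evaluate g(x).
g(-0.4201) = 7*-0.4201 - 13 = -15.9407
Step 3: Compute Lagrangian.
L = 14.5128 + 11*-15.9407 = -160.8349


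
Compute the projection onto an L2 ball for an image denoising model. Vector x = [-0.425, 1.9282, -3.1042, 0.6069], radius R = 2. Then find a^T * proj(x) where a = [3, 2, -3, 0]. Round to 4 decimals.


Step 1: Compute ||x|| (intermediates to 6 decimals).
||x|| = sqrt((-0.425)^2 + 1.9282^2 + (-3.1042)^2 + 0.6069^2) = 3.728668
Step 2: Project.
Since ||x|| > R, scale = R/||x|| = 2/3.728668 = 0.536385, proj(x) = scale * x
proj(x) = [-0.227964, 1.034258, -1.665046, 0.325532]
Step 3: Dot product.
a^T * proj(x) = 3*(-0.227964) + 2*1.034258 - 3*(-1.665046) + 0*0.325532 = 6.3798


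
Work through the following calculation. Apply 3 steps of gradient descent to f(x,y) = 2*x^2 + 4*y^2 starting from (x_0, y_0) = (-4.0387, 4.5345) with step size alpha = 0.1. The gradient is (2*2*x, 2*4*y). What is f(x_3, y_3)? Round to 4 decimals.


Gradient descent on f(x,y) = 2*x^2 + 4*y^2.
Starting point: (-4.0387, 4.5345), alpha = 0.1
Step 1: grad_x = 2*2*-4.0387 = -16.1548, grad_y = 2*4*4.5345 = 36.276
  x_1 = -4.0387 - 0.1*-16.1548 = -2.4232
  y_1 = 4.5345 - 0.1*36.276 = 0.9069
Step 2: grad_x = 2*2*-2.4232 = -9.6929, grad_y = 2*4*0.9069 = 7.2552
  x_2 = -2.4232 - 0.1*-9.6929 = -1.4539
  y_2 = 0.9069 - 0.1*7.2552 = 0.1814
Step 3: grad_x = 2*2*-1.4539 = -5.8157, grad_y = 2*4*0.1814 = 1.451
  x_3 = -1.4539 - 0.1*-5.8157 = -0.8724
  y_3 = 0.1814 - 0.1*1.451 = 0.0363
f(-0.8724, 0.0363) = 2*(-0.8724)^2 + 4*0.0363^2 = 1.5273


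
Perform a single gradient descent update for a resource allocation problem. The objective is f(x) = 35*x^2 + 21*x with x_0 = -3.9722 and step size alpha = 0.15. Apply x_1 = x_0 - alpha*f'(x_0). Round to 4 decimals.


We compute the gradient at x_0 and apply the update.
f'(x) = 70*x + 21
f'(-3.9722) = 70*-3.9722 + 21 = -257.054
x_1 = -3.9722 - 0.15*-257.054 = 34.5859


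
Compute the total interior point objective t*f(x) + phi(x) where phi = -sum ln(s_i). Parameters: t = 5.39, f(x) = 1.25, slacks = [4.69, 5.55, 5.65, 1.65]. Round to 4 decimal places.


Step 1: Compute log-barrier.
ln values: [1.5454, 1.7138, 1.7317, 0.5008]
phi = -(1.5454 + 1.7138 + 1.7317 + 0.5008) = -5.4917
Step 2: Compute augmented objective.
t*f(x) = 5.39*1.25 = 6.7375
Total = 6.7375 - 5.4917 = 1.2458


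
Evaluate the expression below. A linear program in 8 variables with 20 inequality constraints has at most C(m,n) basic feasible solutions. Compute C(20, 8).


Each vertex corresponds to some choice of n active constraints out of m, so the number of vertices is at most C(m, n) = m! / (n!(m-n)!).
m = 20, n = 8
Numerator: 20 * 19 * 18 * 17 * 16 * 15 * 14 * 13
Denominator: 8! = 40320
C(20, 8) = 125970


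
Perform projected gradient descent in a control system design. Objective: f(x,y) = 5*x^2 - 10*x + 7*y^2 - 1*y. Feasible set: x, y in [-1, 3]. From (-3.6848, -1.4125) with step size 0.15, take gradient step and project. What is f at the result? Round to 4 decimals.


Step 1: Compute gradient at (-3.6848, -1.4125).
grad_x = 2*5*-3.6848 - 10 = -46.848
grad_y = 2*7*-1.4125 - 1 = -20.775
Step 2: Gradient step.
x_raw = -3.6848 - 0.15*-46.848 = 3.3424
y_raw = -1.4125 - 0.15*-20.775 = 1.7038
Step 3: Project onto [-1, 3].
x_proj = clip(3.3424) = 3.0
y_proj = clip(1.7038) = 1.7038
Step 4: Evaluate f.
f(3.0, 1.7038) = 33.6156


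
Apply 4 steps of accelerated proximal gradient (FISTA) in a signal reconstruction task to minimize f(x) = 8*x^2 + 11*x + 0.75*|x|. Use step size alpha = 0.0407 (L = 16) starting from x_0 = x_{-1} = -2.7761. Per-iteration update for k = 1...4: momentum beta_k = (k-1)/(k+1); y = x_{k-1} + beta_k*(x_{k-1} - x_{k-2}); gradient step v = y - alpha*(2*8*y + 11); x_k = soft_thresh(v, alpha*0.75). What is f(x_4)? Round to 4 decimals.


FISTA on f(x) = 8*x^2 + 11*x + 0.75*|x|
L = 16, alpha = 0.0407
Iteration 1: beta = 0.0, y = -2.7761 + 0.0*(-2.7761 + 2.7761) = -2.7761
  grad(y) = -33.4176, v = y - alpha*grad = -1.416
  prox(v) = soft_thresh(-1.416, 0.0305) = -1.3855
Iteration 2: beta = 0.3333, y = -1.3855 + 0.3333*(-1.3855 + 2.7761) = -0.9219
  grad(y) = -3.751, v = y - alpha*grad = -0.7693
  prox(v) = soft_thresh(-0.7693, 0.0305) = -0.7387
Iteration 3: beta = 0.5, y = -0.7387 + 0.5*(-0.7387 + 1.3855) = -0.4154
  grad(y) = 4.3539, v = y - alpha*grad = -0.5926
  prox(v) = soft_thresh(-0.5926, 0.0305) = -0.5621
Iteration 4: beta = 0.6, y = -0.5621 + 0.6*(-0.5621 + 0.7387) = -0.456
  grad(y) = 3.7032, v = y - alpha*grad = -0.6068
  prox(v) = soft_thresh(-0.6068, 0.0305) = -0.5762
f(x_4) = 8*(-0.5762)^2 + 11*(-0.5762) + 0.75*|-0.5762| = -3.25


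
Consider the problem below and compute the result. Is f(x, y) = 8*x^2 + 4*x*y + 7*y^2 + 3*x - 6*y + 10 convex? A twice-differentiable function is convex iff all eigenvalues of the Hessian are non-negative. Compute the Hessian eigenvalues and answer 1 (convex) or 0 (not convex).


The Hessian of f(x,y) = 8*x^2 + 4*x*y + 7*y^2 + 3*x - 6*y + 10 is:
H = [[16, 4], [4, 14]]
Trace = 16 + 14 = 30
Determinant = 16*14 - (4)^2 = 208
Discriminant = (30)^2 - 4*208 = 68.0
Eigenvalues: lambda_1 = 10.8769, lambda_2 = 19.1231
The function is convex.

1


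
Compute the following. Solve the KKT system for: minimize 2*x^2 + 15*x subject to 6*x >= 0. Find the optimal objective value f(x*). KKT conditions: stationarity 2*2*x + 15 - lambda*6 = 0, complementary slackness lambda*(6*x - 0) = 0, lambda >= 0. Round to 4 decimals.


Step 1: Try lambda = 0 (constraint inactive).
x_unc = -15/(2*2) = -3.75
Check: 6*-3.75 = -22.5 < 0 -- violated!
Step 2: Constraint must be active: 6*x = 0
x* = 0/6 = 0.0
lambda = (2*2*0.0 + 15)/6 = 2.5
Step 3: Compute optimal value.
f(x*) = 2*0.0^2 + 15*0.0 = 0.0


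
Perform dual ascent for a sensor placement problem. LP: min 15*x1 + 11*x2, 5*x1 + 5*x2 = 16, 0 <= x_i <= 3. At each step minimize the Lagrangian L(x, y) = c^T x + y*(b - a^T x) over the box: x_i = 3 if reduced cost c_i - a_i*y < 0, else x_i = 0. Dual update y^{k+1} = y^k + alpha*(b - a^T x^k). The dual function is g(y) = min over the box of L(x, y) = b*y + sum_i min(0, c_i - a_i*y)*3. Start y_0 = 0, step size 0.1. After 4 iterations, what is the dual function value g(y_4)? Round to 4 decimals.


Dual ascent for LP: min 15*x1 + 11*x2, 5*x1 + 5*x2 = 16, 0 <= x_i <= 3
Step 1: y^k = 0.0, reduced costs: (15.0, 11.0)
  x^k = (0.0, 0.0), subgradient = b - a^T x = 16.0
  y^{k+1} = 0.0 + 0.1*16.0 = 1.6
Step 2: y^k = 1.6, reduced costs: (7.0, 3.0)
  x^k = (0.0, 0.0), subgradient = b - a^T x = 16.0
  y^{k+1} = 1.6 + 0.1*16.0 = 3.2
Step 3: y^k = 3.2, reduced costs: (-1.0, -5.0)
  x^k = (3.0, 3.0), subgradient = b - a^T x = -14.0
  y^{k+1} = 3.2 + 0.1*-14.0 = 1.8
Step 4: y^k = 1.8, reduced costs: (6.0, 2.0)
  x^k = (0.0, 0.0), subgradient = b - a^T x = 16.0
  y^{k+1} = 1.8 + 0.1*16.0 = 3.4
Dual objective at y_4 = 3.4: reduced costs (-2.0, -6.0), box minimizer x = (3.0, 3.0)
g(y_4) = b*y + (c1 - a1*y)*x1 + (c2 - a2*y)*x2 = 16*3.4 + (-2.0)*3.0 + (-6.0)*3.0 = 54.4 - 6.0 - 18.0 = 30.4


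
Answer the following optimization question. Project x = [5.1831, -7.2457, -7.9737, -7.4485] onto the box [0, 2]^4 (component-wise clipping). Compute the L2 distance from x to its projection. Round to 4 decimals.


Project each component onto [0, 2].
clip(5.1831) = 2.0, clip(-7.2457) = 0.0, clip(-7.9737) = 0.0, clip(-7.4485) = 0.0
Projection = [2.0, 0.0, 0.0, 0.0]
Squared diffs: [10.1321, 52.5002, 63.5799, 55.4802]
Distance = sqrt(181.6924) = 13.4793


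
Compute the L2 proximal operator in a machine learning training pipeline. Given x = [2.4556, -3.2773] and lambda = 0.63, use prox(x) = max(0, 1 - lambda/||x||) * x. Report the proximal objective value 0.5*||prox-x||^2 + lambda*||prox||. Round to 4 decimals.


Step 1: Compute ||x||.
||x|| = 4.0952
Step 2: Compute scaling factor.
scale = max(0, 1 - 0.63/4.0952) = 0.8462
Step 3: prox(x) = [2.0778, -2.7731]
||prox(x)|| = 3.4652
Step 4: Proximal objective.
0.5*||prox-x||^2 = 0.1985
lambda*||prox|| = 2.1831
Total = 2.3815


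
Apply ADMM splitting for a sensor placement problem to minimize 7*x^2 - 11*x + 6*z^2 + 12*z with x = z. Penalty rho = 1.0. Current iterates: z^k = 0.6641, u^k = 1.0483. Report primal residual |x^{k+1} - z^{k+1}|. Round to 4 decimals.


ADMM iteration with rho = 1.0, z^k = 0.6641, u^k = 1.0483
Step 1: x-update.
Minimize 7*x^2 - 11*x + (1.0/2)*(x - 0.6641 + 1.0483)^2
FOC: (2*7 + 1.0)*x = 11 + 1.0*(0.6641 - 1.0483)
x^{k+1} = 0.7077
Step 2: z-update.
Minimize 6*z^2 + 12*z + (1.0/2)*(0.7077 - z + 1.0483)^2
FOC: (2*6 + 1.0)*z = -12 + 1.0*(0.7077 + 1.0483)
z^{k+1} = -0.788
Step 3: u-update.
u^{k+1} = 1.0483 + 0.7077 + 0.788 = 2.544
Step 4: Primal residual = |0.7077 + 0.788| = 1.4957


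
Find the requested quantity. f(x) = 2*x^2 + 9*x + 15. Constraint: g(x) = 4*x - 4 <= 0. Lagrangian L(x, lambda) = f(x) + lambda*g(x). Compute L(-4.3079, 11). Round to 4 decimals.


Step 1: Evaluate f(x).
f(-4.3079) = 2*(-4.3079)^2 + 9*(-4.3079) + 15 = 13.3449
Step 2: Evaluate g(x).
g(-4.3079) = 4*-4.3079 - 4 = -21.2316
Step 3: Compute Lagrangian.
L = 13.3449 + 11*-21.2316 = -220.2027


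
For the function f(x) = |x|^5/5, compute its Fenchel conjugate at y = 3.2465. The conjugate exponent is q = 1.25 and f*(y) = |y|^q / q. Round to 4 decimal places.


The conjugate exponent q satisfies 1/p + 1/q = 1.
p = 5, so q = 5/(5 - 1) = 1.25
|y|^q = 3.2465^1.25 = 4.3578
f*(3.2465) = 4.3578 / 1.25 = 3.4863


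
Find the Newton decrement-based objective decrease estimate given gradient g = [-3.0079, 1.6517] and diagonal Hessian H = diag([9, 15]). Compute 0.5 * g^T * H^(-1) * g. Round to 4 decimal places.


Step 1: H is diagonal, so H^(-1) * g = [-0.3342, 0.1101].
Step 2: g^T H^(-1) g = sum_i g_i^2 / H_ii
  = (-3.0079)^2/9 + (1.6517)^2/15
  = 1.0053 + 0.1819 = 1.1871
Step 3: Objective decrease = 0.5 * g^T H^(-1) g = 0.5936


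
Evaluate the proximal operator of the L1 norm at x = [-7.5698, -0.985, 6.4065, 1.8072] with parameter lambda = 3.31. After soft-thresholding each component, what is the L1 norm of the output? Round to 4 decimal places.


Soft-thresholding with lambda = 3.31:
prox(-7.5698) = sign(-7.5698)*max(|-7.5698| - 3.31, 0) = -4.2598
prox(-0.985) = sign(-0.985)*max(|-0.985| - 3.31, 0) = 0.0
prox(6.4065) = sign(6.4065)*max(|6.4065| - 3.31, 0) = 3.0965
prox(1.8072) = sign(1.8072)*max(|1.8072| - 3.31, 0) = 0.0
prox(x) = [-4.2598, 0.0, 3.0965, 0.0]
||prox(x)||_1 = 4.2598 + 0.0 + 3.0965 + 0.0 = 7.3563


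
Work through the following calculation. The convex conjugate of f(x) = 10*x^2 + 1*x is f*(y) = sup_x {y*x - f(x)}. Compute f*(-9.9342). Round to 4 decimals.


f*(y) = sup_x {y*x - a*x^2 - b*x} = sup_x {(y-b)*x - a*x^2}
FOC: (y - b) - 2a*x = 0 => x* = (y - b)/(2a)
x* = (-9.9342 - 1)/(2*10) = -0.5467
f*(-9.9342) = (y-b)^2/(4a) = (-9.9342 - 1)^2/(4*10)
= 119.5567/40 = 2.9889


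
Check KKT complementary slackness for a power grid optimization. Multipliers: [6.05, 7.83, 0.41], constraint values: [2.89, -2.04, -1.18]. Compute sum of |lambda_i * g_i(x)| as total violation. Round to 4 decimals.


KKT complementary slackness check:
lambda_1 * g_1 = 6.05 * 2.89 = 17.4845
lambda_2 * g_2 = 7.83 * -2.04 = -15.9732
lambda_3 * g_3 = 0.41 * -1.18 = -0.4838
Total violation = 17.4845 + 15.9732 + 0.4838 = 33.9415


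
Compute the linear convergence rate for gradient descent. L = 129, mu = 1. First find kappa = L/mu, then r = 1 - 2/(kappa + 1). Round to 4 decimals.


Step 1: Compute the condition number.
kappa = L/mu = 129/1 = 129.0
Step 2: Compute the convergence rate.
r = 1 - 2/(kappa + 1) = 1 - 2*mu/(L + mu) = (L - mu)/(L + mu) = 128/130 = 0.9846


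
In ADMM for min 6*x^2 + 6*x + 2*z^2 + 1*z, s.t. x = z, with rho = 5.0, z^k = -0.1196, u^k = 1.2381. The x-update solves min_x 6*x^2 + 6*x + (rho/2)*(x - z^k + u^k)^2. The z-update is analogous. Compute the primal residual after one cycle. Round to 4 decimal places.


ADMM iteration with rho = 5.0, z^k = -0.1196, u^k = 1.2381
Step 1: x-update.
Minimize 6*x^2 + 6*x + (5.0/2)*(x + 0.1196 + 1.2381)^2
FOC: (2*6 + 5.0)*x = -6 + 5.0*(-0.1196 - 1.2381)
x^{k+1} = -0.7523
Step 2: z-update.
Minimize 2*z^2 + 1*z + (5.0/2)*(-0.7523 - z + 1.2381)^2
FOC: (2*2 + 5.0)*z = -1 + 5.0*(-0.7523 + 1.2381)
z^{k+1} = 0.1588
Step 3: u-update.
u^{k+1} = 1.2381 - 0.7523 - 0.1588 = 0.327
Step 4: Primal residual = |-0.7523 - 0.1588| = 0.9111
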